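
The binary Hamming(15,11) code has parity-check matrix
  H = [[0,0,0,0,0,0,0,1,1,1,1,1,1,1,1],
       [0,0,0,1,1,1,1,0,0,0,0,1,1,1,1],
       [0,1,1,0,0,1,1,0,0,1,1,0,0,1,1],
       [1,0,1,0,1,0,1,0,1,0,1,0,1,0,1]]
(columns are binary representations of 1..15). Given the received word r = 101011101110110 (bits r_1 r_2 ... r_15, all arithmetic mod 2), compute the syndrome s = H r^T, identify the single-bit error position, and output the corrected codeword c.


s = (1, 1, 0, 1)^T, error position = 13, corrected codeword c = 101011101110010

Compute s = H r^T mod 2 one row at a time:
  s_1 = 0 + 1 + 1 + 1 + 0 + 1 + 1 + 0 = 5 ≡ 1 (mod 2).
  s_2 = 0 + 1 + 1 + 1 + 0 + 1 + 1 + 0 = 5 ≡ 1 (mod 2).
  s_3 = 0 + 1 + 1 + 1 + 1 + 1 + 1 + 0 = 6 ≡ 0 (mod 2).
  s_4 = 1 + 1 + 1 + 1 + 1 + 1 + 1 + 0 = 7 ≡ 1 (mod 2).
s = (1, 1, 0, 1)^T — this equals column 13 of H (binary 1101), so error is at position 13.
Correct: flip bit 13 of r = 101011101110110 to get c = 101011101110010.


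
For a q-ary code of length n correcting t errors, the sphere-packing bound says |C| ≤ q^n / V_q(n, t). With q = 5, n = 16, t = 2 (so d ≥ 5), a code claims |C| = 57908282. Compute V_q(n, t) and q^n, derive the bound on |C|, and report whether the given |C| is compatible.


V_q(n, t) = 1985, q^n = 152587890625, Hamming bound = 76870473, |C| = 57908282 ≤ bound (satisfied).

Step 1: Compute V_q(n, t) = Σ_{j=0}^2 C(n, j) (q−1)^j.
  j = 0: C(16,0)·(4)^0 = 1·1 = 1.
  j = 1: C(16,1)·(4)^1 = 16·4 = 64.
  j = 2: C(16,2)·(4)^2 = 120·16 = 1920.
  V_q(n, t) = 1 + 64 + 1920 = 1985.
Step 2: q^n = 5^16 = 152587890625.
Step 3: Hamming bound ⌊q^n / V_q(n,t)⌋ = ⌊152587890625/1985⌋ = 76870473.
Step 4: Compare |C| = 57908282 to 76870473: satisfied.
The claimed |C| lies below the Hamming bound.


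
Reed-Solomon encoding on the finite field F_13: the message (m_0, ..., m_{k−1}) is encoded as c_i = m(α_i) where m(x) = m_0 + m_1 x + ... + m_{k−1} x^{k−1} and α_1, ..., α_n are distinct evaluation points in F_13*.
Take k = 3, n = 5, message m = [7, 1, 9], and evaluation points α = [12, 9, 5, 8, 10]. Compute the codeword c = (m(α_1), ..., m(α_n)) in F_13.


c = [2, 4, 3, 6, 7]

Message polynomial: m(x) = 7 + 1·x + 9·x^2 (mod 13).
For each evaluation point α_i, compute m(α_i) mod 13:
  α_1 = 12: Horner steps 9 → 5 → 2, so m(12) = 2.
  α_2 = 9: Horner steps 9 → 4 → 4, so m(9) = 4.
  α_3 = 5: Horner steps 9 → 7 → 3, so m(5) = 3.
  α_4 = 8: Horner steps 9 → 8 → 6, so m(8) = 6.
  α_5 = 10: Horner steps 9 → 0 → 7, so m(10) = 7.
Codeword c = [2, 4, 3, 6, 7] ∈ F_13^5.


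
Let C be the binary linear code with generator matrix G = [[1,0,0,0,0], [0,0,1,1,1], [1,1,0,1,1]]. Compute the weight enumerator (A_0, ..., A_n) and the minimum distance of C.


Weight distribution: A_0 = 1, A_1 = 1, A_2 = 1, A_3 = 3, A_4 = 2. Minimum distance d = 1.

Enumerate all 2^3 = 8 messages m ∈ F_2^3.
For each, compute codeword c = mG in F_2^5, then tally its weight.
  m = 000 → c = 00000, weight = 0.
  m = 100 → c = 10000, weight = 1.
  m = 010 → c = 00111, weight = 3.
  m = 110 → c = 10111, weight = 4.
  m = 001 → c = 11011, weight = 4.
  m = 101 → c = 01011, weight = 3.
  m = 011 → c = 11100, weight = 3.
  m = 111 → c = 01100, weight = 2.
Tally weights:
  weight 0: 1 codewords.
  weight 1: 1 codewords.
  weight 2: 1 codewords.
  weight 3: 3 codewords.
  weight 4: 2 codewords.
Minimum distance d = smallest w > 0 with A_w > 0 = 1.
Sanity: Σ A_w = 8 = 2^3 = 8 ✓.


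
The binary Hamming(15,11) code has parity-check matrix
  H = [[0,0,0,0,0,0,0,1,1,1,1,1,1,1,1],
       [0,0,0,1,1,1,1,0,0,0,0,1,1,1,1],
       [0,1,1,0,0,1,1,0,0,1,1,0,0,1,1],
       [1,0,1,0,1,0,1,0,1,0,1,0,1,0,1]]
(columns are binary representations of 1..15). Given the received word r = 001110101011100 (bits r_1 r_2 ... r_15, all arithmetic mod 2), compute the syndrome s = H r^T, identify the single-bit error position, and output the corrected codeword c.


s = (0, 1, 1, 0)^T, error position = 6, corrected codeword c = 001111101011100

Compute s = H r^T mod 2 one row at a time:
  s_1 = 0 + 1 + 0 + 1 + 1 + 1 + 0 + 0 = 4 ≡ 0 (mod 2).
  s_2 = 1 + 1 + 0 + 1 + 1 + 1 + 0 + 0 = 5 ≡ 1 (mod 2).
  s_3 = 0 + 1 + 0 + 1 + 0 + 1 + 0 + 0 = 3 ≡ 1 (mod 2).
  s_4 = 0 + 1 + 1 + 1 + 1 + 1 + 1 + 0 = 6 ≡ 0 (mod 2).
s = (0, 1, 1, 0)^T — this equals column 6 of H (binary 0110), so error is at position 6.
Correct: flip bit 6 of r = 001110101011100 to get c = 001111101011100.


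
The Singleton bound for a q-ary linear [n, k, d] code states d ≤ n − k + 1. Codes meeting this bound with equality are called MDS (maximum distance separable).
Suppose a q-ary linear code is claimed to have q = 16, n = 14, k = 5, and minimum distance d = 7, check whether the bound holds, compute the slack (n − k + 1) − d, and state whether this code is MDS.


Singleton RHS = n − k + 1 = 10, slack = 3, bound satisfied, not MDS.

Singleton bound: d ≤ n − k + 1.
Here n = 14, k = 5, so n − k + 1 = 10.
Given d = 7, check d ≤ 10: YES.
Slack = (n − k + 1) − d = 3.
The code is NOT MDS (slack = 3 > 0).
Description: the claimed parameters are [14, 5, 7]_16; such a code would be non-MDS.


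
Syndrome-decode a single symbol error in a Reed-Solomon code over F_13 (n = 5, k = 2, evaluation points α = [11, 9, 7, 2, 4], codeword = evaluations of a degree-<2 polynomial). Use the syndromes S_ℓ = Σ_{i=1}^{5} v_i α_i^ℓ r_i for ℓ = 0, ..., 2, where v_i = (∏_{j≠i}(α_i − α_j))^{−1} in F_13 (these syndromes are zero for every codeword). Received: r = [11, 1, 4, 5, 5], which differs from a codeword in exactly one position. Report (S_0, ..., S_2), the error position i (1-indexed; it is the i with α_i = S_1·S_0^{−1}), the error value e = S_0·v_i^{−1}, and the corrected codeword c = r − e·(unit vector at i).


S = (5, 7, 2), error at position 5, error magnitude e = 3, c = [11, 1, 4, 5, 2].

Step 1: column multipliers v_i = (∏_{j≠i}(α_i − α_j))^{−1} mod 13.
  i = 1 (α = 11): (11−9)(11−7)(11−2)(11−4) = 2·4·9·7 = 504 ≡ 10, so v_1 = 10^{−1} = 4 (mod 13).
  i = 2 (α = 9): (9−11)(9−7)(9−2)(9−4) = (−2)·2·7·5 = −140 ≡ 3, so v_2 = 3^{−1} = 9 (mod 13).
  i = 3 (α = 7): (7−11)(7−9)(7−2)(7−4) = (−4)·(−2)·5·3 = 120 ≡ 3, so v_3 = 3^{−1} = 9 (mod 13).
  i = 4 (α = 2): (2−11)(2−9)(2−7)(2−4) = (−9)·(−7)·(−5)·(−2) = 630 ≡ 6, so v_4 = 6^{−1} = 11 (mod 13).
  i = 5 (α = 4): (4−11)(4−9)(4−7)(4−2) = (−7)·(−5)·(−3)·2 = −210 ≡ 11, so v_5 = 11^{−1} = 6 (mod 13).
  v = [4, 9, 9, 11, 6].
Step 2: syndromes of r = [11, 1, 4, 5, 5] (all sums mod 13).
  S_0 = Σ v_i r_i = 4·11 + 9·1 + 9·4 + 11·5 + 6·5 = 174 ≡ 5.
  S_1 = Σ v_i α_i r_i = 4·11·11 + 9·9·1 + 9·7·4 + 11·2·5 + 6·4·5 = 1047 ≡ 7.
  α_i^2 mod 13 = [4, 3, 10, 4, 3].
  S_2 = Σ v_i α_i^2 r_i = 4·4·11 + 9·3·1 + 9·10·4 + 11·4·5 + 6·3·5 = 873 ≡ 2.
  S = (5, 7, 2) ≠ 0, so r is not a codeword (an error is present).
Step 3: locate the error. For a single error e at position i, S_ℓ = v_i·e·α_i^ℓ, so α_err = S_1/S_0.
  S_0^{−1} = 5^{−1} = 8 (mod 13), so α_err = 7·8 = 56 ≡ 4 = α_5. Error position i = 5.
  Consistency check: S_2/S_1 = 2·2 = 4 ≡ 4 = α_err ✓ (single-error assumption holds).
Step 4: error magnitude e = S_0/v_5 = S_0·∏_{j≠5}(α_5 − α_j) = 5·11 = 55 ≡ 3 (mod 13).
Step 5: correct position 5: c_5 = r_5 − e = 5 − 3 ≡ 2 (mod 13). Hence c = [11, 1, 4, 5, 2].
  Check: interpolating c through the α_i gives m(x) = 8 + 5·x (degree < 2) with m(α_i) = c_i for every i, so c is indeed a codeword.


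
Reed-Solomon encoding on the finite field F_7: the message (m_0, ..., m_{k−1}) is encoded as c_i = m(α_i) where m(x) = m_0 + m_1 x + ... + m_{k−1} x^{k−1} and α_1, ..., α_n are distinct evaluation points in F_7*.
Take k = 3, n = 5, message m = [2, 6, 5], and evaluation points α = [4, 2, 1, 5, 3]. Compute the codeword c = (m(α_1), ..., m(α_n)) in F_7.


c = [1, 6, 6, 3, 2]

Message polynomial: m(x) = 2 + 6·x + 5·x^2 (mod 7).
For each evaluation point α_i, compute m(α_i) mod 7:
  α_1 = 4: Horner steps 5 → 5 → 1, so m(4) = 1.
  α_2 = 2: Horner steps 5 → 2 → 6, so m(2) = 6.
  α_3 = 1: Horner steps 5 → 4 → 6, so m(1) = 6.
  α_4 = 5: Horner steps 5 → 3 → 3, so m(5) = 3.
  α_5 = 3: Horner steps 5 → 0 → 2, so m(3) = 2.
Codeword c = [1, 6, 6, 3, 2] ∈ F_7^5.


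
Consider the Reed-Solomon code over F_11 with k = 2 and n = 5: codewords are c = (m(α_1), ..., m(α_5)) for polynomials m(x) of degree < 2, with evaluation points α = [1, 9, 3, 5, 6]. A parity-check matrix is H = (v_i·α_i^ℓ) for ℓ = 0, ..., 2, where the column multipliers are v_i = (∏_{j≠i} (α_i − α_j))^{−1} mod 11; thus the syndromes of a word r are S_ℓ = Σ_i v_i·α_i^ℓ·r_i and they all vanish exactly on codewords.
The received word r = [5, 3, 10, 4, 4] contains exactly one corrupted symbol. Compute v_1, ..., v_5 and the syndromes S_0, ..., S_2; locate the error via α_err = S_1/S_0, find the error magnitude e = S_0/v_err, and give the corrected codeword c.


S = (8, 4, 2), error at position 5, error magnitude e = 3, c = [5, 3, 10, 4, 1].

Step 1: column multipliers v_i = (∏_{j≠i}(α_i − α_j))^{−1} mod 11.
  i = 1 (α = 1): (1−9)(1−3)(1−5)(1−6) = (−8)·(−2)·(−4)·(−5) = 320 ≡ 1, so v_1 = 1^{−1} = 1 (mod 11).
  i = 2 (α = 9): (9−1)(9−3)(9−5)(9−6) = 8·6·4·3 = 576 ≡ 4, so v_2 = 4^{−1} = 3 (mod 11).
  i = 3 (α = 3): (3−1)(3−9)(3−5)(3−6) = 2·(−6)·(−2)·(−3) = −72 ≡ 5, so v_3 = 5^{−1} = 9 (mod 11).
  i = 4 (α = 5): (5−1)(5−9)(5−3)(5−6) = 4·(−4)·2·(−1) = 32 ≡ 10, so v_4 = 10^{−1} = 10 (mod 11).
  i = 5 (α = 6): (6−1)(6−9)(6−3)(6−5) = 5·(−3)·3·1 = −45 ≡ 10, so v_5 = 10^{−1} = 10 (mod 11).
  v = [1, 3, 9, 10, 10].
Step 2: syndromes of r = [5, 3, 10, 4, 4] (all sums mod 11).
  S_0 = Σ v_i r_i = 1·5 + 3·3 + 9·10 + 10·4 + 10·4 = 184 ≡ 8.
  S_1 = Σ v_i α_i r_i = 1·1·5 + 3·9·3 + 9·3·10 + 10·5·4 + 10·6·4 = 796 ≡ 4.
  α_i^2 mod 11 = [1, 4, 9, 3, 3].
  S_2 = Σ v_i α_i^2 r_i = 1·1·5 + 3·4·3 + 9·9·10 + 10·3·4 + 10·3·4 = 1091 ≡ 2.
  S = (8, 4, 2) ≠ 0, so r is not a codeword (an error is present).
Step 3: locate the error. For a single error e at position i, S_ℓ = v_i·e·α_i^ℓ, so α_err = S_1/S_0.
  S_0^{−1} = 8^{−1} = 7 (mod 11), so α_err = 4·7 = 28 ≡ 6 = α_5. Error position i = 5.
  Consistency check: S_2/S_1 = 2·3 = 6 ≡ 6 = α_err ✓ (single-error assumption holds).
Step 4: error magnitude e = S_0/v_5 = S_0·∏_{j≠5}(α_5 − α_j) = 8·10 = 80 ≡ 3 (mod 11).
Step 5: correct position 5: c_5 = r_5 − e = 4 − 3 ≡ 1 (mod 11). Hence c = [5, 3, 10, 4, 1].
  Check: interpolating c through the α_i gives m(x) = 8 + 8·x (degree < 2) with m(α_i) = c_i for every i, so c is indeed a codeword.


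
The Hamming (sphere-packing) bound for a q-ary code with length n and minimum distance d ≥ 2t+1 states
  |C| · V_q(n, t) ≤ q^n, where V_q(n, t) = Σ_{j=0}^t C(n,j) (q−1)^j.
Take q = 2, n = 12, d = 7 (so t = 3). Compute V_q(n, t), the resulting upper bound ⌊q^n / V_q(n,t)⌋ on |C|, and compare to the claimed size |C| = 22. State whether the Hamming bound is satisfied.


V_q(n, t) = 299, q^n = 4096, Hamming bound = 13, |C| = 22 > bound (violated).

Step 1: Compute V_q(n, t) = Σ_{j=0}^3 C(n, j) (q−1)^j.
  j = 0: C(12,0)·(1)^0 = 1·1 = 1.
  j = 1: C(12,1)·(1)^1 = 12·1 = 12.
  j = 2: C(12,2)·(1)^2 = 66·1 = 66.
  j = 3: C(12,3)·(1)^3 = 220·1 = 220.
  V_q(n, t) = 1 + 12 + 66 + 220 = 299.
Step 2: q^n = 2^12 = 4096.
Step 3: Hamming bound ⌊q^n / V_q(n,t)⌋ = ⌊4096/299⌋ = 13.
Step 4: Compare |C| = 22 to 13: violated.
The claimed |C| lies above the Hamming bound, so no 2-ary code of length 12 with d ≥ 7 can have 22 codewords.


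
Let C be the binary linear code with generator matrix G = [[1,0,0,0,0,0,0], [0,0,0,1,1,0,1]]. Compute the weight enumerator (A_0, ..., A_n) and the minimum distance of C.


Weight distribution: A_0 = 1, A_1 = 1, A_3 = 1, A_4 = 1. Minimum distance d = 1.

Enumerate all 2^2 = 4 messages m ∈ F_2^2.
For each, compute codeword c = mG in F_2^7, then tally its weight.
  m = 00 → c = 0000000, weight = 0.
  m = 10 → c = 1000000, weight = 1.
  m = 01 → c = 0001101, weight = 3.
  m = 11 → c = 1001101, weight = 4.
Tally weights:
  weight 0: 1 codewords.
  weight 1: 1 codewords.
  weight 3: 1 codewords.
  weight 4: 1 codewords.
Minimum distance d = smallest w > 0 with A_w > 0 = 1.
Sanity: Σ A_w = 4 = 2^2 = 4 ✓.


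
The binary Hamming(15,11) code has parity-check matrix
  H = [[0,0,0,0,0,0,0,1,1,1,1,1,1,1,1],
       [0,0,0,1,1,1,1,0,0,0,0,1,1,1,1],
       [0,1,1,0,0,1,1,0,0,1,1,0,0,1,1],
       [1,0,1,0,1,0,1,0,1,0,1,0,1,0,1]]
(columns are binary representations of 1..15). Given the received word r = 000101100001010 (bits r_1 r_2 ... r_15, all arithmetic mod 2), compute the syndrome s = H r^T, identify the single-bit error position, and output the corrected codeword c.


s = (0, 1, 1, 1)^T, error position = 7, corrected codeword c = 000101000001010

Compute s = H r^T mod 2 one row at a time:
  s_1 = 0 + 0 + 0 + 0 + 1 + 0 + 1 + 0 = 2 ≡ 0 (mod 2).
  s_2 = 1 + 0 + 1 + 1 + 1 + 0 + 1 + 0 = 5 ≡ 1 (mod 2).
  s_3 = 0 + 0 + 1 + 1 + 0 + 0 + 1 + 0 = 3 ≡ 1 (mod 2).
  s_4 = 0 + 0 + 0 + 1 + 0 + 0 + 0 + 0 = 1 ≡ 1 (mod 2).
s = (0, 1, 1, 1)^T — this equals column 7 of H (binary 0111), so error is at position 7.
Correct: flip bit 7 of r = 000101100001010 to get c = 000101000001010.


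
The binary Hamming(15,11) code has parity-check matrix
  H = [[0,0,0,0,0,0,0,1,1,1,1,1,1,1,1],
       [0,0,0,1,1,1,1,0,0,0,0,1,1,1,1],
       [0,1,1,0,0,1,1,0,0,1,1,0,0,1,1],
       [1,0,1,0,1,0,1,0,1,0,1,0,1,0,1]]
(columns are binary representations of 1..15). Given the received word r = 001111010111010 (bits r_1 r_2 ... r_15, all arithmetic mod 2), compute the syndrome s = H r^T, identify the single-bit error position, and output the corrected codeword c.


s = (1, 1, 1, 1)^T, error position = 15, corrected codeword c = 001111010111011

Compute s = H r^T mod 2 one row at a time:
  s_1 = 1 + 0 + 1 + 1 + 1 + 0 + 1 + 0 = 5 ≡ 1 (mod 2).
  s_2 = 1 + 1 + 1 + 0 + 1 + 0 + 1 + 0 = 5 ≡ 1 (mod 2).
  s_3 = 0 + 1 + 1 + 0 + 1 + 1 + 1 + 0 = 5 ≡ 1 (mod 2).
  s_4 = 0 + 1 + 1 + 0 + 0 + 1 + 0 + 0 = 3 ≡ 1 (mod 2).
s = (1, 1, 1, 1)^T — this equals column 15 of H (binary 1111), so error is at position 15.
Correct: flip bit 15 of r = 001111010111010 to get c = 001111010111011.


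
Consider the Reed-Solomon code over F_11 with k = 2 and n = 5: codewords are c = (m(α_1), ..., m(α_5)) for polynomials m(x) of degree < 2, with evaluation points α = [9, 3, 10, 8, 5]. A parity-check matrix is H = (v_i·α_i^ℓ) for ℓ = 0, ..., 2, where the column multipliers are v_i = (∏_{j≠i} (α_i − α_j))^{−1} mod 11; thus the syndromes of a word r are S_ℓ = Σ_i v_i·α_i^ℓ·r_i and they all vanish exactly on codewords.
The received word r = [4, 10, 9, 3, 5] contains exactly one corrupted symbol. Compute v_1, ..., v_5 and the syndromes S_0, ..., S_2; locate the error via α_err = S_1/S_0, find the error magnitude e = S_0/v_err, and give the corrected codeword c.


S = (1, 9, 4), error at position 1, error magnitude e = 9, c = [6, 10, 9, 3, 5].

Step 1: column multipliers v_i = (∏_{j≠i}(α_i − α_j))^{−1} mod 11.
  i = 1 (α = 9): (9−3)(9−10)(9−8)(9−5) = 6·(−1)·1·4 = −24 ≡ 9, so v_1 = 9^{−1} = 5 (mod 11).
  i = 2 (α = 3): (3−9)(3−10)(3−8)(3−5) = (−6)·(−7)·(−5)·(−2) = 420 ≡ 2, so v_2 = 2^{−1} = 6 (mod 11).
  i = 3 (α = 10): (10−9)(10−3)(10−8)(10−5) = 1·7·2·5 = 70 ≡ 4, so v_3 = 4^{−1} = 3 (mod 11).
  i = 4 (α = 8): (8−9)(8−3)(8−10)(8−5) = (−1)·5·(−2)·3 = 30 ≡ 8, so v_4 = 8^{−1} = 7 (mod 11).
  i = 5 (α = 5): (5−9)(5−3)(5−10)(5−8) = (−4)·2·(−5)·(−3) = −120 ≡ 1, so v_5 = 1^{−1} = 1 (mod 11).
  v = [5, 6, 3, 7, 1].
Step 2: syndromes of r = [4, 10, 9, 3, 5] (all sums mod 11).
  S_0 = Σ v_i r_i = 5·4 + 6·10 + 3·9 + 7·3 + 1·5 = 133 ≡ 1.
  S_1 = Σ v_i α_i r_i = 5·9·4 + 6·3·10 + 3·10·9 + 7·8·3 + 1·5·5 = 823 ≡ 9.
  α_i^2 mod 11 = [4, 9, 1, 9, 3].
  S_2 = Σ v_i α_i^2 r_i = 5·4·4 + 6·9·10 + 3·1·9 + 7·9·3 + 1·3·5 = 851 ≡ 4.
  S = (1, 9, 4) ≠ 0, so r is not a codeword (an error is present).
Step 3: locate the error. For a single error e at position i, S_ℓ = v_i·e·α_i^ℓ, so α_err = S_1/S_0.
  S_0^{−1} = 1^{−1} = 1 (mod 11), so α_err = 9·1 = 9 ≡ 9 = α_1. Error position i = 1.
  Consistency check: S_2/S_1 = 4·5 = 20 ≡ 9 = α_err ✓ (single-error assumption holds).
Step 4: error magnitude e = S_0/v_1 = S_0·∏_{j≠1}(α_1 − α_j) = 1·9 = 9 ≡ 9 (mod 11).
Step 5: correct position 1: c_1 = r_1 − e = 4 − 9 ≡ 6 (mod 11). Hence c = [6, 10, 9, 3, 5].
  Check: interpolating c through the α_i gives m(x) = 1 + 3·x (degree < 2) with m(α_i) = c_i for every i, so c is indeed a codeword.


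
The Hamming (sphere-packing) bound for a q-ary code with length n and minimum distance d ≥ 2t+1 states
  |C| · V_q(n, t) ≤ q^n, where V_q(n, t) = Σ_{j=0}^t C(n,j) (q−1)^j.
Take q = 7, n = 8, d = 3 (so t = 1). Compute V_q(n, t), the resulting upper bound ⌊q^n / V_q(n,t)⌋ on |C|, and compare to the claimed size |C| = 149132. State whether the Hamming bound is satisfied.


V_q(n, t) = 49, q^n = 5764801, Hamming bound = 117649, |C| = 149132 > bound (violated).

Step 1: Compute V_q(n, t) = Σ_{j=0}^1 C(n, j) (q−1)^j.
  j = 0: C(8,0)·(6)^0 = 1·1 = 1.
  j = 1: C(8,1)·(6)^1 = 8·6 = 48.
  V_q(n, t) = 1 + 48 = 49.
Step 2: q^n = 7^8 = 5764801.
Step 3: Hamming bound ⌊q^n / V_q(n,t)⌋ = ⌊5764801/49⌋ = 117649.
Step 4: Compare |C| = 149132 to 117649: violated.
The claimed |C| lies above the Hamming bound, so no 7-ary code of length 8 with d ≥ 3 can have 149132 codewords.


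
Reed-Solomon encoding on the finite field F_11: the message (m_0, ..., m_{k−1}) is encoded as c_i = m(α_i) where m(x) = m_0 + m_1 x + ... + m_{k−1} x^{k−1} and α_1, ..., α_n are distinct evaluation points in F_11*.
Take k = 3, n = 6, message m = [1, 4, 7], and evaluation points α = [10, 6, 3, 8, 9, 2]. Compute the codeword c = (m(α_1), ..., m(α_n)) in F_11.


c = [4, 2, 10, 8, 10, 4]

Message polynomial: m(x) = 1 + 4·x + 7·x^2 (mod 11).
For each evaluation point α_i, compute m(α_i) mod 11:
  α_1 = 10: Horner steps 7 → 8 → 4, so m(10) = 4.
  α_2 = 6: Horner steps 7 → 2 → 2, so m(6) = 2.
  α_3 = 3: Horner steps 7 → 3 → 10, so m(3) = 10.
  α_4 = 8: Horner steps 7 → 5 → 8, so m(8) = 8.
  α_5 = 9: Horner steps 7 → 1 → 10, so m(9) = 10.
  α_6 = 2: Horner steps 7 → 7 → 4, so m(2) = 4.
Codeword c = [4, 2, 10, 8, 10, 4] ∈ F_11^6.


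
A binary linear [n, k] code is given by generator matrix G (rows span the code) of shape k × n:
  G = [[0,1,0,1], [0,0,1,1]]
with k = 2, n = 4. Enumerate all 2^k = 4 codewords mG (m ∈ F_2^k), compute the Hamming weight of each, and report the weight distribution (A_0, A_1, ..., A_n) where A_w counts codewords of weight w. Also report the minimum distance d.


Weight distribution: A_0 = 1, A_2 = 3. Minimum distance d = 2.

Enumerate all 2^2 = 4 messages m ∈ F_2^2.
For each, compute codeword c = mG in F_2^4, then tally its weight.
  m = 00 → c = 0000, weight = 0.
  m = 10 → c = 0101, weight = 2.
  m = 01 → c = 0011, weight = 2.
  m = 11 → c = 0110, weight = 2.
Tally weights:
  weight 0: 1 codewords.
  weight 2: 3 codewords.
Minimum distance d = smallest w > 0 with A_w > 0 = 2.
Sanity: Σ A_w = 4 = 2^2 = 4 ✓.


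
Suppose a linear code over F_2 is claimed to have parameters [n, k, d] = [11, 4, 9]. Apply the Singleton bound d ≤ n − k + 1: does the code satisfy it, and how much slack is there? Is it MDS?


Singleton RHS = n − k + 1 = 8, slack = -1, bound violated (no such code; not MDS).

Singleton bound: d ≤ n − k + 1.
Here n = 11, k = 4, so n − k + 1 = 8.
Given d = 9, check d ≤ 8: NO.
Slack = (n − k + 1) − d = -1.
The slack is negative: d = 9 exceeds n − k + 1 = 8 by 1, so the Singleton bound is violated and no linear [11, 4, 9]_2 code can exist. In particular it is not MDS (MDS requires d = n − k + 1 exactly).
Description: the claimed parameters are [11, 4, 9]_2; such a code would be impossible (violates the Singleton bound).


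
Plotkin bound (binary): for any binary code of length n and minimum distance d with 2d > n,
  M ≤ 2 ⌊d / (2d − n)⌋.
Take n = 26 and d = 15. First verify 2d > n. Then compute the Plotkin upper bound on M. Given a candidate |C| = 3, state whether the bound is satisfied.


Plotkin bound M ≤ 6; given |C| = 3 ≤ bound (satisfied).

Check applicability: 2d = 30, n = 26.
2d − n = 4 > 0, so Plotkin applies.
Compute d/(2d−n) = 15/4 ≈ 3.7500.
⌊d/(2d−n)⌋ = 3.
Plotkin bound: M ≤ 2·3 = 6.
Given |C| = 3, check: satisfied.
This |C| is below the Plotkin bound.


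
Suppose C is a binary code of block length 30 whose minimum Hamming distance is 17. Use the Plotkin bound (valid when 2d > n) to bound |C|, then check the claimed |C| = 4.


Plotkin bound M ≤ 8; given |C| = 4 ≤ bound (satisfied).

Check applicability: 2d = 34, n = 30.
2d − n = 4 > 0, so Plotkin applies.
Compute d/(2d−n) = 17/4 ≈ 4.2500.
⌊d/(2d−n)⌋ = 4.
Plotkin bound: M ≤ 2·4 = 8.
Given |C| = 4, check: satisfied.
This |C| is below the Plotkin bound.


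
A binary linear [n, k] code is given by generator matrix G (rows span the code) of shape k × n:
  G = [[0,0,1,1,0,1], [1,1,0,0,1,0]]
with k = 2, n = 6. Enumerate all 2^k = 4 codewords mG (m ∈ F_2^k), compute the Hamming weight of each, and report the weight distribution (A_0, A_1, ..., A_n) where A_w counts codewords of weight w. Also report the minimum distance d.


Weight distribution: A_0 = 1, A_3 = 2, A_6 = 1. Minimum distance d = 3.

Enumerate all 2^2 = 4 messages m ∈ F_2^2.
For each, compute codeword c = mG in F_2^6, then tally its weight.
  m = 00 → c = 000000, weight = 0.
  m = 10 → c = 001101, weight = 3.
  m = 01 → c = 110010, weight = 3.
  m = 11 → c = 111111, weight = 6.
Tally weights:
  weight 0: 1 codewords.
  weight 3: 2 codewords.
  weight 6: 1 codewords.
Minimum distance d = smallest w > 0 with A_w > 0 = 3.
Sanity: Σ A_w = 4 = 2^2 = 4 ✓.


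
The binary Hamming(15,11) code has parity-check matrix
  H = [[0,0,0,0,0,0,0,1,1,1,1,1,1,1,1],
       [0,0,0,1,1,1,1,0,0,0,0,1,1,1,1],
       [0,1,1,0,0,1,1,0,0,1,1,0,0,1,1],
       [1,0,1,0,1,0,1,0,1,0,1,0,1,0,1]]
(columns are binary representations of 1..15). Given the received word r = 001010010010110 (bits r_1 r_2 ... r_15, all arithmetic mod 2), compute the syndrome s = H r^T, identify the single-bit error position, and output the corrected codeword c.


s = (0, 1, 1, 0)^T, error position = 6, corrected codeword c = 001011010010110

Compute s = H r^T mod 2 one row at a time:
  s_1 = 1 + 0 + 0 + 1 + 0 + 1 + 1 + 0 = 4 ≡ 0 (mod 2).
  s_2 = 0 + 1 + 0 + 0 + 0 + 1 + 1 + 0 = 3 ≡ 1 (mod 2).
  s_3 = 0 + 1 + 0 + 0 + 0 + 1 + 1 + 0 = 3 ≡ 1 (mod 2).
  s_4 = 0 + 1 + 1 + 0 + 0 + 1 + 1 + 0 = 4 ≡ 0 (mod 2).
s = (0, 1, 1, 0)^T — this equals column 6 of H (binary 0110), so error is at position 6.
Correct: flip bit 6 of r = 001010010010110 to get c = 001011010010110.


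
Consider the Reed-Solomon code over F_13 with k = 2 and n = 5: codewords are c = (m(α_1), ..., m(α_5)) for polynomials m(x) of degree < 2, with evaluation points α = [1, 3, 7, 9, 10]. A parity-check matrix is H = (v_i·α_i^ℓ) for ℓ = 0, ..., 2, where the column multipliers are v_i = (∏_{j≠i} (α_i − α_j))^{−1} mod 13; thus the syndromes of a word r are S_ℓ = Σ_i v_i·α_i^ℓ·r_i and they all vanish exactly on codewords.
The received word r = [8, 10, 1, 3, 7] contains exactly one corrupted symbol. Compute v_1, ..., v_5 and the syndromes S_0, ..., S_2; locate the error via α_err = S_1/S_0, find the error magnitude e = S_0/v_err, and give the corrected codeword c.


S = (6, 8, 2), error at position 5, error magnitude e = 3, c = [8, 10, 1, 3, 4].

Step 1: column multipliers v_i = (∏_{j≠i}(α_i − α_j))^{−1} mod 13.
  i = 1 (α = 1): (1−3)(1−7)(1−9)(1−10) = (−2)·(−6)·(−8)·(−9) = 864 ≡ 6, so v_1 = 6^{−1} = 11 (mod 13).
  i = 2 (α = 3): (3−1)(3−7)(3−9)(3−10) = 2·(−4)·(−6)·(−7) = −336 ≡ 2, so v_2 = 2^{−1} = 7 (mod 13).
  i = 3 (α = 7): (7−1)(7−3)(7−9)(7−10) = 6·4·(−2)·(−3) = 144 ≡ 1, so v_3 = 1^{−1} = 1 (mod 13).
  i = 4 (α = 9): (9−1)(9−3)(9−7)(9−10) = 8·6·2·(−1) = −96 ≡ 8, so v_4 = 8^{−1} = 5 (mod 13).
  i = 5 (α = 10): (10−1)(10−3)(10−7)(10−9) = 9·7·3·1 = 189 ≡ 7, so v_5 = 7^{−1} = 2 (mod 13).
  v = [11, 7, 1, 5, 2].
Step 2: syndromes of r = [8, 10, 1, 3, 7] (all sums mod 13).
  S_0 = Σ v_i r_i = 11·8 + 7·10 + 1·1 + 5·3 + 2·7 = 188 ≡ 6.
  S_1 = Σ v_i α_i r_i = 11·1·8 + 7·3·10 + 1·7·1 + 5·9·3 + 2·10·7 = 580 ≡ 8.
  α_i^2 mod 13 = [1, 9, 10, 3, 9].
  S_2 = Σ v_i α_i^2 r_i = 11·1·8 + 7·9·10 + 1·10·1 + 5·3·3 + 2·9·7 = 899 ≡ 2.
  S = (6, 8, 2) ≠ 0, so r is not a codeword (an error is present).
Step 3: locate the error. For a single error e at position i, S_ℓ = v_i·e·α_i^ℓ, so α_err = S_1/S_0.
  S_0^{−1} = 6^{−1} = 11 (mod 13), so α_err = 8·11 = 88 ≡ 10 = α_5. Error position i = 5.
  Consistency check: S_2/S_1 = 2·5 = 10 ≡ 10 = α_err ✓ (single-error assumption holds).
Step 4: error magnitude e = S_0/v_5 = S_0·∏_{j≠5}(α_5 − α_j) = 6·7 = 42 ≡ 3 (mod 13).
Step 5: correct position 5: c_5 = r_5 − e = 7 − 3 ≡ 4 (mod 13). Hence c = [8, 10, 1, 3, 4].
  Check: interpolating c through the α_i gives m(x) = 7 + 1·x (degree < 2) with m(α_i) = c_i for every i, so c is indeed a codeword.


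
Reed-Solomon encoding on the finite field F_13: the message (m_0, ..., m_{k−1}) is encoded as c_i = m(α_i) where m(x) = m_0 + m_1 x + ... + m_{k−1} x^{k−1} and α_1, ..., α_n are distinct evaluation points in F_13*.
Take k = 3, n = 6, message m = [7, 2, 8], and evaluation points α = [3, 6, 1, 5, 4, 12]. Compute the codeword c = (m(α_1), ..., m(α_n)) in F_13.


c = [7, 8, 4, 9, 0, 0]

Message polynomial: m(x) = 7 + 2·x + 8·x^2 (mod 13).
For each evaluation point α_i, compute m(α_i) mod 13:
  α_1 = 3: Horner steps 8 → 0 → 7, so m(3) = 7.
  α_2 = 6: Horner steps 8 → 11 → 8, so m(6) = 8.
  α_3 = 1: Horner steps 8 → 10 → 4, so m(1) = 4.
  α_4 = 5: Horner steps 8 → 3 → 9, so m(5) = 9.
  α_5 = 4: Horner steps 8 → 8 → 0, so m(4) = 0.
  α_6 = 12: Horner steps 8 → 7 → 0, so m(12) = 0.
Codeword c = [7, 8, 4, 9, 0, 0] ∈ F_13^6.


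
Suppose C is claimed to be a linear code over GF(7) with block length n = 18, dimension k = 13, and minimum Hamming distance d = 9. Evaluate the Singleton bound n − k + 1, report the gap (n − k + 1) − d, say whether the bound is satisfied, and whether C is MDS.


Singleton RHS = n − k + 1 = 6, slack = -3, bound violated (no such code; not MDS).

Singleton bound: d ≤ n − k + 1.
Here n = 18, k = 13, so n − k + 1 = 6.
Given d = 9, check d ≤ 6: NO.
Slack = (n − k + 1) − d = -3.
The slack is negative: d = 9 exceeds n − k + 1 = 6 by 3, so the Singleton bound is violated and no linear [18, 13, 9]_7 code can exist. In particular it is not MDS (MDS requires d = n − k + 1 exactly).
Description: the claimed parameters are [18, 13, 9]_7; such a code would be impossible (violates the Singleton bound).


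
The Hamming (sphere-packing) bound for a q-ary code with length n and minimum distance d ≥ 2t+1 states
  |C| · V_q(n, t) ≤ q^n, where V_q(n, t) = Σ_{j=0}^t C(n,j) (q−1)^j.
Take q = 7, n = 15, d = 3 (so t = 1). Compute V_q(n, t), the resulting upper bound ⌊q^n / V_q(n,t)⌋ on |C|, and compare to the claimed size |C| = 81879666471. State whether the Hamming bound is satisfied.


V_q(n, t) = 91, q^n = 4747561509943, Hamming bound = 52171005603, |C| = 81879666471 > bound (violated).

Step 1: Compute V_q(n, t) = Σ_{j=0}^1 C(n, j) (q−1)^j.
  j = 0: C(15,0)·(6)^0 = 1·1 = 1.
  j = 1: C(15,1)·(6)^1 = 15·6 = 90.
  V_q(n, t) = 1 + 90 = 91.
Step 2: q^n = 7^15 = 4747561509943.
Step 3: Hamming bound ⌊q^n / V_q(n,t)⌋ = ⌊4747561509943/91⌋ = 52171005603.
Step 4: Compare |C| = 81879666471 to 52171005603: violated.
The claimed |C| lies above the Hamming bound, so no 7-ary code of length 15 with d ≥ 3 can have 81879666471 codewords.


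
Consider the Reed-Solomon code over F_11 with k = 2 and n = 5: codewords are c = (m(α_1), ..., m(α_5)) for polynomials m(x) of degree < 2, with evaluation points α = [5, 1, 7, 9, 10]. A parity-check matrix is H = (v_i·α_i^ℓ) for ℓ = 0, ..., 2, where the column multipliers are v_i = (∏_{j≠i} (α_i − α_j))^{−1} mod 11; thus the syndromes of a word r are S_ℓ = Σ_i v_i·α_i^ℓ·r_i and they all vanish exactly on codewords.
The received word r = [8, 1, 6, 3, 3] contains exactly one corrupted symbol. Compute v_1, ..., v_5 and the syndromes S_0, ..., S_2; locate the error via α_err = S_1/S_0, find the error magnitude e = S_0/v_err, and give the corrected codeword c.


S = (5, 1, 9), error at position 4, error magnitude e = 10, c = [8, 1, 6, 4, 3].

Step 1: column multipliers v_i = (∏_{j≠i}(α_i − α_j))^{−1} mod 11.
  i = 1 (α = 5): (5−1)(5−7)(5−9)(5−10) = 4·(−2)·(−4)·(−5) = −160 ≡ 5, so v_1 = 5^{−1} = 9 (mod 11).
  i = 2 (α = 1): (1−5)(1−7)(1−9)(1−10) = (−4)·(−6)·(−8)·(−9) = 1728 ≡ 1, so v_2 = 1^{−1} = 1 (mod 11).
  i = 3 (α = 7): (7−5)(7−1)(7−9)(7−10) = 2·6·(−2)·(−3) = 72 ≡ 6, so v_3 = 6^{−1} = 2 (mod 11).
  i = 4 (α = 9): (9−5)(9−1)(9−7)(9−10) = 4·8·2·(−1) = −64 ≡ 2, so v_4 = 2^{−1} = 6 (mod 11).
  i = 5 (α = 10): (10−5)(10−1)(10−7)(10−9) = 5·9·3·1 = 135 ≡ 3, so v_5 = 3^{−1} = 4 (mod 11).
  v = [9, 1, 2, 6, 4].
Step 2: syndromes of r = [8, 1, 6, 3, 3] (all sums mod 11).
  S_0 = Σ v_i r_i = 9·8 + 1·1 + 2·6 + 6·3 + 4·3 = 115 ≡ 5.
  S_1 = Σ v_i α_i r_i = 9·5·8 + 1·1·1 + 2·7·6 + 6·9·3 + 4·10·3 = 727 ≡ 1.
  α_i^2 mod 11 = [3, 1, 5, 4, 1].
  S_2 = Σ v_i α_i^2 r_i = 9·3·8 + 1·1·1 + 2·5·6 + 6·4·3 + 4·1·3 = 361 ≡ 9.
  S = (5, 1, 9) ≠ 0, so r is not a codeword (an error is present).
Step 3: locate the error. For a single error e at position i, S_ℓ = v_i·e·α_i^ℓ, so α_err = S_1/S_0.
  S_0^{−1} = 5^{−1} = 9 (mod 11), so α_err = 1·9 = 9 ≡ 9 = α_4. Error position i = 4.
  Consistency check: S_2/S_1 = 9·1 = 9 ≡ 9 = α_err ✓ (single-error assumption holds).
Step 4: error magnitude e = S_0/v_4 = S_0·∏_{j≠4}(α_4 − α_j) = 5·2 = 10 ≡ 10 (mod 11).
Step 5: correct position 4: c_4 = r_4 − e = 3 − 10 ≡ 4 (mod 11). Hence c = [8, 1, 6, 4, 3].
  Check: interpolating c through the α_i gives m(x) = 2 + 10·x (degree < 2) with m(α_i) = c_i for every i, so c is indeed a codeword.


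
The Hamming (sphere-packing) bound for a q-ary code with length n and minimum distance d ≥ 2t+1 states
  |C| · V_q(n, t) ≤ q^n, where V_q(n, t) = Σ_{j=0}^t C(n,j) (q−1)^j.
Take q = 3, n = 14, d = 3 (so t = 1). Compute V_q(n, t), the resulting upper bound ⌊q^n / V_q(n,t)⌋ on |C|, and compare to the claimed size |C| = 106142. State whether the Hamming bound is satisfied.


V_q(n, t) = 29, q^n = 4782969, Hamming bound = 164929, |C| = 106142 ≤ bound (satisfied).

Step 1: Compute V_q(n, t) = Σ_{j=0}^1 C(n, j) (q−1)^j.
  j = 0: C(14,0)·(2)^0 = 1·1 = 1.
  j = 1: C(14,1)·(2)^1 = 14·2 = 28.
  V_q(n, t) = 1 + 28 = 29.
Step 2: q^n = 3^14 = 4782969.
Step 3: Hamming bound ⌊q^n / V_q(n,t)⌋ = ⌊4782969/29⌋ = 164929.
Step 4: Compare |C| = 106142 to 164929: satisfied.
The claimed |C| lies below the Hamming bound.


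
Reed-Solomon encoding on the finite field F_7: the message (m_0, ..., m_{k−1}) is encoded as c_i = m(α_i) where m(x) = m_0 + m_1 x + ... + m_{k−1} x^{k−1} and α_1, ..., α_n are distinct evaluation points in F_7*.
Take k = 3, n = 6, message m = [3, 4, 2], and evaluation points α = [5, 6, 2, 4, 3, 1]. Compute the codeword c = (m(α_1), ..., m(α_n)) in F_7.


c = [3, 1, 5, 2, 5, 2]

Message polynomial: m(x) = 3 + 4·x + 2·x^2 (mod 7).
For each evaluation point α_i, compute m(α_i) mod 7:
  α_1 = 5: Horner steps 2 → 0 → 3, so m(5) = 3.
  α_2 = 6: Horner steps 2 → 2 → 1, so m(6) = 1.
  α_3 = 2: Horner steps 2 → 1 → 5, so m(2) = 5.
  α_4 = 4: Horner steps 2 → 5 → 2, so m(4) = 2.
  α_5 = 3: Horner steps 2 → 3 → 5, so m(3) = 5.
  α_6 = 1: Horner steps 2 → 6 → 2, so m(1) = 2.
Codeword c = [3, 1, 5, 2, 5, 2] ∈ F_7^6.


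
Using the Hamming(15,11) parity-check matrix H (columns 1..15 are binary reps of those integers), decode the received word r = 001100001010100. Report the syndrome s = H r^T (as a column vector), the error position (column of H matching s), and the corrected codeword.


s = (1, 0, 0, 0)^T, error position = 8, corrected codeword c = 001100011010100

Compute s = H r^T mod 2 one row at a time:
  s_1 = 0 + 1 + 0 + 1 + 0 + 1 + 0 + 0 = 3 ≡ 1 (mod 2).
  s_2 = 1 + 0 + 0 + 0 + 0 + 1 + 0 + 0 = 2 ≡ 0 (mod 2).
  s_3 = 0 + 1 + 0 + 0 + 0 + 1 + 0 + 0 = 2 ≡ 0 (mod 2).
  s_4 = 0 + 1 + 0 + 0 + 1 + 1 + 1 + 0 = 4 ≡ 0 (mod 2).
s = (1, 0, 0, 0)^T — this equals column 8 of H (binary 1000), so error is at position 8.
Correct: flip bit 8 of r = 001100001010100 to get c = 001100011010100.


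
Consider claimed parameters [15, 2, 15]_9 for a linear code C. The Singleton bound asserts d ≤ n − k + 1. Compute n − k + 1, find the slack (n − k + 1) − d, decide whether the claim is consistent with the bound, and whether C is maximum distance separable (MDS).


Singleton RHS = n − k + 1 = 14, slack = -1, bound violated (no such code; not MDS).

Singleton bound: d ≤ n − k + 1.
Here n = 15, k = 2, so n − k + 1 = 14.
Given d = 15, check d ≤ 14: NO.
Slack = (n − k + 1) − d = -1.
The slack is negative: d = 15 exceeds n − k + 1 = 14 by 1, so the Singleton bound is violated and no linear [15, 2, 15]_9 code can exist. In particular it is not MDS (MDS requires d = n − k + 1 exactly).
Description: the claimed parameters are [15, 2, 15]_9; such a code would be impossible (violates the Singleton bound).


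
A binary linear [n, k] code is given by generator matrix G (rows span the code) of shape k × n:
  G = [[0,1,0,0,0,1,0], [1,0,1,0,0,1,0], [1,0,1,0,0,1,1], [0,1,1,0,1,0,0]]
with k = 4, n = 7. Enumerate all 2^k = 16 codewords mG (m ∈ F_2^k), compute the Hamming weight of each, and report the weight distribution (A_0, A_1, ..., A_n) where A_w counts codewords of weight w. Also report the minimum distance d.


Weight distribution: A_0 = 1, A_1 = 1, A_2 = 2, A_3 = 6, A_4 = 5, A_5 = 1. Minimum distance d = 1.

Enumerate all 2^4 = 16 messages m ∈ F_2^4.
For each, compute codeword c = mG in F_2^7, then tally its weight.
  m = 0000 → c = 0000000, weight = 0.
  m = 1000 → c = 0100010, weight = 2.
  m = 0100 → c = 1010010, weight = 3.
  m = 1100 → c = 1110000, weight = 3.
  m = 0010 → c = 1010011, weight = 4.
  m = 1010 → c = 1110001, weight = 4.
  m = 0110 → c = 0000001, weight = 1.
  m = 1110 → c = 0100011, weight = 3.
  m = 0001 → c = 0110100, weight = 3.
  m = 1001 → c = 0010110, weight = 3.
  m = 0101 → c = 1100110, weight = 4.
  m = 1101 → c = 1000100, weight = 2.
  m = 0011 → c = 1100111, weight = 5.
  m = 1011 → c = 1000101, weight = 3.
  m = 0111 → c = 0110101, weight = 4.
  m = 1111 → c = 0010111, weight = 4.
Tally weights:
  weight 0: 1 codewords.
  weight 1: 1 codewords.
  weight 2: 2 codewords.
  weight 3: 6 codewords.
  weight 4: 5 codewords.
  weight 5: 1 codewords.
Minimum distance d = smallest w > 0 with A_w > 0 = 1.
Sanity: Σ A_w = 16 = 2^4 = 16 ✓.


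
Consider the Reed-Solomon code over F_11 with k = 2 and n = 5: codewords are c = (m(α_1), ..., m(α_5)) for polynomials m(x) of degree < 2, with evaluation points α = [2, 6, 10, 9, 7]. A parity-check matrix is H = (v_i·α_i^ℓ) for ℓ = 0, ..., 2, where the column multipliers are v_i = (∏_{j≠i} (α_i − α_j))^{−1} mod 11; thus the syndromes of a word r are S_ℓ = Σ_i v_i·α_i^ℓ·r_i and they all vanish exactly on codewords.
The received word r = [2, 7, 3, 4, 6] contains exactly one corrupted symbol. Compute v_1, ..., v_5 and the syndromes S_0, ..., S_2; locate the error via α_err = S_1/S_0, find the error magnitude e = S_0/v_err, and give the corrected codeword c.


S = (10, 9, 7), error at position 1, error magnitude e = 2, c = [0, 7, 3, 4, 6].

Step 1: column multipliers v_i = (∏_{j≠i}(α_i − α_j))^{−1} mod 11.
  i = 1 (α = 2): (2−6)(2−10)(2−9)(2−7) = (−4)·(−8)·(−7)·(−5) = 1120 ≡ 9, so v_1 = 9^{−1} = 5 (mod 11).
  i = 2 (α = 6): (6−2)(6−10)(6−9)(6−7) = 4·(−4)·(−3)·(−1) = −48 ≡ 7, so v_2 = 7^{−1} = 8 (mod 11).
  i = 3 (α = 10): (10−2)(10−6)(10−9)(10−7) = 8·4·1·3 = 96 ≡ 8, so v_3 = 8^{−1} = 7 (mod 11).
  i = 4 (α = 9): (9−2)(9−6)(9−10)(9−7) = 7·3·(−1)·2 = −42 ≡ 2, so v_4 = 2^{−1} = 6 (mod 11).
  i = 5 (α = 7): (7−2)(7−6)(7−10)(7−9) = 5·1·(−3)·(−2) = 30 ≡ 8, so v_5 = 8^{−1} = 7 (mod 11).
  v = [5, 8, 7, 6, 7].
Step 2: syndromes of r = [2, 7, 3, 4, 6] (all sums mod 11).
  S_0 = Σ v_i r_i = 5·2 + 8·7 + 7·3 + 6·4 + 7·6 = 153 ≡ 10.
  S_1 = Σ v_i α_i r_i = 5·2·2 + 8·6·7 + 7·10·3 + 6·9·4 + 7·7·6 = 1076 ≡ 9.
  α_i^2 mod 11 = [4, 3, 1, 4, 5].
  S_2 = Σ v_i α_i^2 r_i = 5·4·2 + 8·3·7 + 7·1·3 + 6·4·4 + 7·5·6 = 535 ≡ 7.
  S = (10, 9, 7) ≠ 0, so r is not a codeword (an error is present).
Step 3: locate the error. For a single error e at position i, S_ℓ = v_i·e·α_i^ℓ, so α_err = S_1/S_0.
  S_0^{−1} = 10^{−1} = 10 (mod 11), so α_err = 9·10 = 90 ≡ 2 = α_1. Error position i = 1.
  Consistency check: S_2/S_1 = 7·5 = 35 ≡ 2 = α_err ✓ (single-error assumption holds).
Step 4: error magnitude e = S_0/v_1 = S_0·∏_{j≠1}(α_1 − α_j) = 10·9 = 90 ≡ 2 (mod 11).
Step 5: correct position 1: c_1 = r_1 − e = 2 − 2 ≡ 0 (mod 11). Hence c = [0, 7, 3, 4, 6].
  Check: interpolating c through the α_i gives m(x) = 2 + 10·x (degree < 2) with m(α_i) = c_i for every i, so c is indeed a codeword.


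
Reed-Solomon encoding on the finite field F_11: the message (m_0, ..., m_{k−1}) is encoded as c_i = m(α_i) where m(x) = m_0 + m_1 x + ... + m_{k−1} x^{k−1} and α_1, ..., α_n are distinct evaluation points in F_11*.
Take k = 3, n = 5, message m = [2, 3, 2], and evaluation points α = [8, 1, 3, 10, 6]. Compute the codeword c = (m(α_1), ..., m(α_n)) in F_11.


c = [0, 7, 7, 1, 4]

Message polynomial: m(x) = 2 + 3·x + 2·x^2 (mod 11).
For each evaluation point α_i, compute m(α_i) mod 11:
  α_1 = 8: Horner steps 2 → 8 → 0, so m(8) = 0.
  α_2 = 1: Horner steps 2 → 5 → 7, so m(1) = 7.
  α_3 = 3: Horner steps 2 → 9 → 7, so m(3) = 7.
  α_4 = 10: Horner steps 2 → 1 → 1, so m(10) = 1.
  α_5 = 6: Horner steps 2 → 4 → 4, so m(6) = 4.
Codeword c = [0, 7, 7, 1, 4] ∈ F_11^5.


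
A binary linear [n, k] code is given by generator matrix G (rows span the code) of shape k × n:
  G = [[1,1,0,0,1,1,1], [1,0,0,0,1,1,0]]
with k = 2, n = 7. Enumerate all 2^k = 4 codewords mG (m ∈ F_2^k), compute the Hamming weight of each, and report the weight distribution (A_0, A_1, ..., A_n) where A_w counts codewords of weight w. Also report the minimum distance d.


Weight distribution: A_0 = 1, A_2 = 1, A_3 = 1, A_5 = 1. Minimum distance d = 2.

Enumerate all 2^2 = 4 messages m ∈ F_2^2.
For each, compute codeword c = mG in F_2^7, then tally its weight.
  m = 00 → c = 0000000, weight = 0.
  m = 10 → c = 1100111, weight = 5.
  m = 01 → c = 1000110, weight = 3.
  m = 11 → c = 0100001, weight = 2.
Tally weights:
  weight 0: 1 codewords.
  weight 2: 1 codewords.
  weight 3: 1 codewords.
  weight 5: 1 codewords.
Minimum distance d = smallest w > 0 with A_w > 0 = 2.
Sanity: Σ A_w = 4 = 2^2 = 4 ✓.


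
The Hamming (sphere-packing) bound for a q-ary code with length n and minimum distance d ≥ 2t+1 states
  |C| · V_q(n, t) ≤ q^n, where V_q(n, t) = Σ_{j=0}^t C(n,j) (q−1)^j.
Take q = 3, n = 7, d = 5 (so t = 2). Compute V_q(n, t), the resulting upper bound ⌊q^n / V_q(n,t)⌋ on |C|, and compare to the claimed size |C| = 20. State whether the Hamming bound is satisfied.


V_q(n, t) = 99, q^n = 2187, Hamming bound = 22, |C| = 20 ≤ bound (satisfied).

Step 1: Compute V_q(n, t) = Σ_{j=0}^2 C(n, j) (q−1)^j.
  j = 0: C(7,0)·(2)^0 = 1·1 = 1.
  j = 1: C(7,1)·(2)^1 = 7·2 = 14.
  j = 2: C(7,2)·(2)^2 = 21·4 = 84.
  V_q(n, t) = 1 + 14 + 84 = 99.
Step 2: q^n = 3^7 = 2187.
Step 3: Hamming bound ⌊q^n / V_q(n,t)⌋ = ⌊2187/99⌋ = 22.
Step 4: Compare |C| = 20 to 22: satisfied.
The claimed |C| lies below the Hamming bound.
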